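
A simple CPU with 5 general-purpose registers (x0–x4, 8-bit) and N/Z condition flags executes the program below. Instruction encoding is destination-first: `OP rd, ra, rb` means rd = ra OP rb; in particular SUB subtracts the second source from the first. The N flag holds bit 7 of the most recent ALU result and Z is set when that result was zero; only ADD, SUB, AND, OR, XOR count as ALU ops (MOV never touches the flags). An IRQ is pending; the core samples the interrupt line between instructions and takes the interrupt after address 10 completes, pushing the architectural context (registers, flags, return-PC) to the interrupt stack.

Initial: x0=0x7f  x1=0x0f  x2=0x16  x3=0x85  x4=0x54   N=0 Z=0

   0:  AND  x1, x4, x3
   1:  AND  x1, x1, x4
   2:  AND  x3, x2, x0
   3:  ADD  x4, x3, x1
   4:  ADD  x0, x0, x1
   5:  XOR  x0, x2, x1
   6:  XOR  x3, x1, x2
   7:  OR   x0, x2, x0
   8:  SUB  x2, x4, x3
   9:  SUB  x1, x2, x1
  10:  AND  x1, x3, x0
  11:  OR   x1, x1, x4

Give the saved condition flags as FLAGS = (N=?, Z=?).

FLAGS = (N=0, Z=0)

after  0: x0=0x7f x1=0x04 x2=0x16 x3=0x85 x4=0x54  N=0 Z=0
after  1: x0=0x7f x1=0x04 x2=0x16 x3=0x85 x4=0x54  N=0 Z=0
after  2: x0=0x7f x1=0x04 x2=0x16 x3=0x16 x4=0x54  N=0 Z=0
after  3: x0=0x7f x1=0x04 x2=0x16 x3=0x16 x4=0x1a  N=0 Z=0
after  4: x0=0x83 x1=0x04 x2=0x16 x3=0x16 x4=0x1a  N=1 Z=0
after  5: x0=0x12 x1=0x04 x2=0x16 x3=0x16 x4=0x1a  N=0 Z=0
after  6: x0=0x12 x1=0x04 x2=0x16 x3=0x12 x4=0x1a  N=0 Z=0
after  7: x0=0x16 x1=0x04 x2=0x16 x3=0x12 x4=0x1a  N=0 Z=0
after  8: x0=0x16 x1=0x04 x2=0x08 x3=0x12 x4=0x1a  N=0 Z=0
after  9: x0=0x16 x1=0x04 x2=0x08 x3=0x12 x4=0x1a  N=0 Z=0
after 10: x0=0x16 x1=0x12 x2=0x08 x3=0x12 x4=0x1a  N=0 Z=0
-- IRQ taken; context saved, return-PC = 11 --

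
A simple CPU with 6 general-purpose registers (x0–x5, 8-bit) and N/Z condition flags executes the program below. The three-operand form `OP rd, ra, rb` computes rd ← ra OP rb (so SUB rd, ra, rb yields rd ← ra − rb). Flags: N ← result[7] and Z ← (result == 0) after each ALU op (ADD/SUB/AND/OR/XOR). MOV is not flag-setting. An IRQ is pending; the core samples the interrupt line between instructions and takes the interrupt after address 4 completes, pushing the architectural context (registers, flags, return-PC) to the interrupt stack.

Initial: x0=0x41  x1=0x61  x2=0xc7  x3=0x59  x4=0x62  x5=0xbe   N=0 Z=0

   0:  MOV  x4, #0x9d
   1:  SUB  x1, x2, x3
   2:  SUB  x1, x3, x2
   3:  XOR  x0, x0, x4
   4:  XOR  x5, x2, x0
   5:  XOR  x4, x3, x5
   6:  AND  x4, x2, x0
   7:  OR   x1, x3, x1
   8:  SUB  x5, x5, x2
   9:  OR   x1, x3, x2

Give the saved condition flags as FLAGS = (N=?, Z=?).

after  0: x0=0x41 x1=0x61 x2=0xc7 x3=0x59 x4=0x9d x5=0xbe  N=0 Z=0
after  1: x0=0x41 x1=0x6e x2=0xc7 x3=0x59 x4=0x9d x5=0xbe  N=0 Z=0
after  2: x0=0x41 x1=0x92 x2=0xc7 x3=0x59 x4=0x9d x5=0xbe  N=1 Z=0
after  3: x0=0xdc x1=0x92 x2=0xc7 x3=0x59 x4=0x9d x5=0xbe  N=1 Z=0
after  4: x0=0xdc x1=0x92 x2=0xc7 x3=0x59 x4=0x9d x5=0x1b  N=0 Z=0
-- IRQ taken; context saved, return-PC = 5 --

FLAGS = (N=0, Z=0)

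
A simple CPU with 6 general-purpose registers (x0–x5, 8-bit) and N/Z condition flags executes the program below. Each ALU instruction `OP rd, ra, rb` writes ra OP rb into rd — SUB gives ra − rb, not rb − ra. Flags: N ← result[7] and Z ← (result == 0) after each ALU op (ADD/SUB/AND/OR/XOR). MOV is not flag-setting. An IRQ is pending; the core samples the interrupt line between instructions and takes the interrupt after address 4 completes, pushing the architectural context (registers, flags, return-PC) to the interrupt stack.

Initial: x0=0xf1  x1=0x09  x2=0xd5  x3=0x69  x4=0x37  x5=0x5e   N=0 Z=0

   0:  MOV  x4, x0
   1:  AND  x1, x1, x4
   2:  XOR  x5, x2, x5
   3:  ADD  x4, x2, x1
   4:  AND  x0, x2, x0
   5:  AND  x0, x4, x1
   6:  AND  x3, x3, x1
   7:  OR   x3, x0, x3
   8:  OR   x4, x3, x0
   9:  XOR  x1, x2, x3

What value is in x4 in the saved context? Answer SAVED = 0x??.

SAVED = 0xd6

after  0: x0=0xf1 x1=0x09 x2=0xd5 x3=0x69 x4=0xf1 x5=0x5e  N=0 Z=0
after  1: x0=0xf1 x1=0x01 x2=0xd5 x3=0x69 x4=0xf1 x5=0x5e  N=0 Z=0
after  2: x0=0xf1 x1=0x01 x2=0xd5 x3=0x69 x4=0xf1 x5=0x8b  N=1 Z=0
after  3: x0=0xf1 x1=0x01 x2=0xd5 x3=0x69 x4=0xd6 x5=0x8b  N=1 Z=0
after  4: x0=0xd1 x1=0x01 x2=0xd5 x3=0x69 x4=0xd6 x5=0x8b  N=1 Z=0
-- IRQ taken; context saved, return-PC = 5 --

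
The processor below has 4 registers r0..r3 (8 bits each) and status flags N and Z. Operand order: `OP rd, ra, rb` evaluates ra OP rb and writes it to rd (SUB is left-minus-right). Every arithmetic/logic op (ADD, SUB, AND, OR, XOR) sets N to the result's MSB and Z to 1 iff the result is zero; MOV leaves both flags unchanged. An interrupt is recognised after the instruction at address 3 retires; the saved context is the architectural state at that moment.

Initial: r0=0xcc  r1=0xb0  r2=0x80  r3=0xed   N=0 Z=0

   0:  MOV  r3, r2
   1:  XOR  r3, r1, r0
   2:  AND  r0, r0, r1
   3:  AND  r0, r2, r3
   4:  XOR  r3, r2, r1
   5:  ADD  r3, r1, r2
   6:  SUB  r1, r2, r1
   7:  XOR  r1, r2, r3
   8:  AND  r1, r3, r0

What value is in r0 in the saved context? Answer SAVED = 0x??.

SAVED = 0x00

after  0: r0=0xcc r1=0xb0 r2=0x80 r3=0x80  N=0 Z=0
after  1: r0=0xcc r1=0xb0 r2=0x80 r3=0x7c  N=0 Z=0
after  2: r0=0x80 r1=0xb0 r2=0x80 r3=0x7c  N=1 Z=0
after  3: r0=0x00 r1=0xb0 r2=0x80 r3=0x7c  N=0 Z=1
-- IRQ taken; context saved, return-PC = 4 --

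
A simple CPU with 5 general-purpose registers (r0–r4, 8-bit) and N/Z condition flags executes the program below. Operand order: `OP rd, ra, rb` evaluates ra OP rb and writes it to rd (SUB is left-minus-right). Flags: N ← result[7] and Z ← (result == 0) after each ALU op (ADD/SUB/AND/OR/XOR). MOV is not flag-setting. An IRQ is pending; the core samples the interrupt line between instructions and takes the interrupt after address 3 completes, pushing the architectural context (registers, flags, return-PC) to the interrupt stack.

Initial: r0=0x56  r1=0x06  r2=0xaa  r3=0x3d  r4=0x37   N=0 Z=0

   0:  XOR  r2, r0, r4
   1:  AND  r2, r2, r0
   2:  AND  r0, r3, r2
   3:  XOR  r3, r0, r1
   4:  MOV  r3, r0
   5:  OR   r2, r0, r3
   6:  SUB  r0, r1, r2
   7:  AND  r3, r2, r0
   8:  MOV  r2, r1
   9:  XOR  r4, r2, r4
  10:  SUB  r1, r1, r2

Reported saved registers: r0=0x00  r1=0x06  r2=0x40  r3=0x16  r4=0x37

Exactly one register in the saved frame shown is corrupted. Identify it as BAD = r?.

BAD = r3

after  0: r0=0x56 r1=0x06 r2=0x61 r3=0x3d r4=0x37  N=0 Z=0
after  1: r0=0x56 r1=0x06 r2=0x40 r3=0x3d r4=0x37  N=0 Z=0
after  2: r0=0x00 r1=0x06 r2=0x40 r3=0x3d r4=0x37  N=0 Z=1
after  3: r0=0x00 r1=0x06 r2=0x40 r3=0x06 r4=0x37  N=0 Z=0
-- IRQ taken; context saved, return-PC = 4 --
mismatch: r3: reported 0x16 vs actual 0x06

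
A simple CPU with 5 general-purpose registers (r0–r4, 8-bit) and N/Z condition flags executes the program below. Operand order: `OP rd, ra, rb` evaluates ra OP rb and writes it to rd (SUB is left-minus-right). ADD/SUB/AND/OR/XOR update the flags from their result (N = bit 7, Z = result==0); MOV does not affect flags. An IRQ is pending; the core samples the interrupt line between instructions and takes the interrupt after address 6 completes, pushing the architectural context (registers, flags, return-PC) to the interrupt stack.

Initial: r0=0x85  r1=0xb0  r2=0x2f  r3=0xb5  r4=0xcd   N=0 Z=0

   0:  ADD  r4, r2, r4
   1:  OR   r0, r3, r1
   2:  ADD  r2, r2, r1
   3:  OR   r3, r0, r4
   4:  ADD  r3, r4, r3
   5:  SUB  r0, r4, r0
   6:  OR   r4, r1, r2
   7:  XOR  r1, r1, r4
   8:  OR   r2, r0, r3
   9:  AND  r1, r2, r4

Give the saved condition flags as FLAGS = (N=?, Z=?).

after  0: r0=0x85 r1=0xb0 r2=0x2f r3=0xb5 r4=0xfc  N=1 Z=0
after  1: r0=0xb5 r1=0xb0 r2=0x2f r3=0xb5 r4=0xfc  N=1 Z=0
after  2: r0=0xb5 r1=0xb0 r2=0xdf r3=0xb5 r4=0xfc  N=1 Z=0
after  3: r0=0xb5 r1=0xb0 r2=0xdf r3=0xfd r4=0xfc  N=1 Z=0
after  4: r0=0xb5 r1=0xb0 r2=0xdf r3=0xf9 r4=0xfc  N=1 Z=0
after  5: r0=0x47 r1=0xb0 r2=0xdf r3=0xf9 r4=0xfc  N=0 Z=0
after  6: r0=0x47 r1=0xb0 r2=0xdf r3=0xf9 r4=0xff  N=1 Z=0
-- IRQ taken; context saved, return-PC = 7 --

FLAGS = (N=1, Z=0)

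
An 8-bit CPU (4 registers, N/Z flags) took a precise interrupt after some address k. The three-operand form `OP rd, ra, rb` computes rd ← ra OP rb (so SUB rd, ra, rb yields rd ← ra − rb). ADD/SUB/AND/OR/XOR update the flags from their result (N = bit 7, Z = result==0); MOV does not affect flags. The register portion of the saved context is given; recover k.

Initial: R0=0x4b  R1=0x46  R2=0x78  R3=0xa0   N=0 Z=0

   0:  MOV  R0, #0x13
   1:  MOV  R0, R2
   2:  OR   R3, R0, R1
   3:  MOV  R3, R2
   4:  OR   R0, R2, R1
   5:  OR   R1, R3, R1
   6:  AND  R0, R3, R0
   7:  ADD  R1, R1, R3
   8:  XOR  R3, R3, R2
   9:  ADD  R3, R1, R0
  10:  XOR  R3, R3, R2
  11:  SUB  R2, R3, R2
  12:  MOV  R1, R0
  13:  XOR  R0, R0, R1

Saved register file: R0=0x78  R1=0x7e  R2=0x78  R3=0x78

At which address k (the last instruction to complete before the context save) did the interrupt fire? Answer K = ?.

K = 6

after  0: R0=0x13 R1=0x46 R2=0x78 R3=0xa0  N=0 Z=0
after  1: R0=0x78 R1=0x46 R2=0x78 R3=0xa0  N=0 Z=0
after  2: R0=0x78 R1=0x46 R2=0x78 R3=0x7e  N=0 Z=0
after  3: R0=0x78 R1=0x46 R2=0x78 R3=0x78  N=0 Z=0
after  4: R0=0x7e R1=0x46 R2=0x78 R3=0x78  N=0 Z=0
after  5: R0=0x7e R1=0x7e R2=0x78 R3=0x78  N=0 Z=0
after  6: R0=0x78 R1=0x7e R2=0x78 R3=0x78  N=0 Z=0
-- IRQ taken; context saved, return-PC = 7 --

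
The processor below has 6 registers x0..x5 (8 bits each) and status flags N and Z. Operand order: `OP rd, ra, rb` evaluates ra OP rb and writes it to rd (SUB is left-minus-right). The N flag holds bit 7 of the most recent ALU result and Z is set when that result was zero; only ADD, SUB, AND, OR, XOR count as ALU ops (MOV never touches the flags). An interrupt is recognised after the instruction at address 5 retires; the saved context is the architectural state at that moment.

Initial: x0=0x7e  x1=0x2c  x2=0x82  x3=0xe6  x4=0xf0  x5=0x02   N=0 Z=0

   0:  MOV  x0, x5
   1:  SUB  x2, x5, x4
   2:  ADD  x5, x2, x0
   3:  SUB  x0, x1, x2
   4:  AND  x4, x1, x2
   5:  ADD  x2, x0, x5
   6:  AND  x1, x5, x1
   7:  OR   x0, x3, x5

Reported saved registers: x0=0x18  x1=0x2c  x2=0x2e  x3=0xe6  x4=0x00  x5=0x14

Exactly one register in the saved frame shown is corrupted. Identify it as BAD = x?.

BAD = x0

after  0: x0=0x02 x1=0x2c x2=0x82 x3=0xe6 x4=0xf0 x5=0x02  N=0 Z=0
after  1: x0=0x02 x1=0x2c x2=0x12 x3=0xe6 x4=0xf0 x5=0x02  N=0 Z=0
after  2: x0=0x02 x1=0x2c x2=0x12 x3=0xe6 x4=0xf0 x5=0x14  N=0 Z=0
after  3: x0=0x1a x1=0x2c x2=0x12 x3=0xe6 x4=0xf0 x5=0x14  N=0 Z=0
after  4: x0=0x1a x1=0x2c x2=0x12 x3=0xe6 x4=0x00 x5=0x14  N=0 Z=1
after  5: x0=0x1a x1=0x2c x2=0x2e x3=0xe6 x4=0x00 x5=0x14  N=0 Z=0
-- IRQ taken; context saved, return-PC = 6 --
mismatch: x0: reported 0x18 vs actual 0x1a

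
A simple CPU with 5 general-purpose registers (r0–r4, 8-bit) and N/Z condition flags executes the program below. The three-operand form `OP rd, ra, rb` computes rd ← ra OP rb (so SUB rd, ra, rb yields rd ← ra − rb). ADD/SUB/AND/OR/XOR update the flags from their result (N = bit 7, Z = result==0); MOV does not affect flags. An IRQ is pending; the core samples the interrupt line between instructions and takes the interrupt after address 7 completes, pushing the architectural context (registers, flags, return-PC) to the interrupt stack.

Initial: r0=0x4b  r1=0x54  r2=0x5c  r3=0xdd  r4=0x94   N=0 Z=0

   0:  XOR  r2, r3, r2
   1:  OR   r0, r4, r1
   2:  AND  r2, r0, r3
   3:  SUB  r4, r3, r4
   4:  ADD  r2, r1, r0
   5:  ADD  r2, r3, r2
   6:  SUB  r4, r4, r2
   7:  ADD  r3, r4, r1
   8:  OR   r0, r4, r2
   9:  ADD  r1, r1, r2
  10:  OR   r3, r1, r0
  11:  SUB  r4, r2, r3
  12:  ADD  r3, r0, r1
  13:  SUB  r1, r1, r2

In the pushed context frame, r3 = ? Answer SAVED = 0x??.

after  0: r0=0x4b r1=0x54 r2=0x81 r3=0xdd r4=0x94  N=1 Z=0
after  1: r0=0xd4 r1=0x54 r2=0x81 r3=0xdd r4=0x94  N=1 Z=0
after  2: r0=0xd4 r1=0x54 r2=0xd4 r3=0xdd r4=0x94  N=1 Z=0
after  3: r0=0xd4 r1=0x54 r2=0xd4 r3=0xdd r4=0x49  N=0 Z=0
after  4: r0=0xd4 r1=0x54 r2=0x28 r3=0xdd r4=0x49  N=0 Z=0
after  5: r0=0xd4 r1=0x54 r2=0x05 r3=0xdd r4=0x49  N=0 Z=0
after  6: r0=0xd4 r1=0x54 r2=0x05 r3=0xdd r4=0x44  N=0 Z=0
after  7: r0=0xd4 r1=0x54 r2=0x05 r3=0x98 r4=0x44  N=1 Z=0
-- IRQ taken; context saved, return-PC = 8 --

SAVED = 0x98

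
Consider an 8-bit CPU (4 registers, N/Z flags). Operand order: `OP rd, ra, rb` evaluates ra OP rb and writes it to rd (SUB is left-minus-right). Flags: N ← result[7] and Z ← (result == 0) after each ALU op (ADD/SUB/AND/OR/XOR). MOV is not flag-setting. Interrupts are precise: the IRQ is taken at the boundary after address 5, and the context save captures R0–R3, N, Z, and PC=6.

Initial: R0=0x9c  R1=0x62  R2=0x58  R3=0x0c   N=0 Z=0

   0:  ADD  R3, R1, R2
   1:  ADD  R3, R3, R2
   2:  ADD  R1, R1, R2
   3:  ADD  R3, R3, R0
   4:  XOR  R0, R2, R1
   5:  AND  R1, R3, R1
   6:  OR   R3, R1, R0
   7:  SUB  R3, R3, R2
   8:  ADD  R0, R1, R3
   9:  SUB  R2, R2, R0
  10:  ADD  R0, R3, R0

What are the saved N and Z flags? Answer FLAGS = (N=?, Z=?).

after  0: R0=0x9c R1=0x62 R2=0x58 R3=0xba  N=1 Z=0
after  1: R0=0x9c R1=0x62 R2=0x58 R3=0x12  N=0 Z=0
after  2: R0=0x9c R1=0xba R2=0x58 R3=0x12  N=1 Z=0
after  3: R0=0x9c R1=0xba R2=0x58 R3=0xae  N=1 Z=0
after  4: R0=0xe2 R1=0xba R2=0x58 R3=0xae  N=1 Z=0
after  5: R0=0xe2 R1=0xaa R2=0x58 R3=0xae  N=1 Z=0
-- IRQ taken; context saved, return-PC = 6 --

FLAGS = (N=1, Z=0)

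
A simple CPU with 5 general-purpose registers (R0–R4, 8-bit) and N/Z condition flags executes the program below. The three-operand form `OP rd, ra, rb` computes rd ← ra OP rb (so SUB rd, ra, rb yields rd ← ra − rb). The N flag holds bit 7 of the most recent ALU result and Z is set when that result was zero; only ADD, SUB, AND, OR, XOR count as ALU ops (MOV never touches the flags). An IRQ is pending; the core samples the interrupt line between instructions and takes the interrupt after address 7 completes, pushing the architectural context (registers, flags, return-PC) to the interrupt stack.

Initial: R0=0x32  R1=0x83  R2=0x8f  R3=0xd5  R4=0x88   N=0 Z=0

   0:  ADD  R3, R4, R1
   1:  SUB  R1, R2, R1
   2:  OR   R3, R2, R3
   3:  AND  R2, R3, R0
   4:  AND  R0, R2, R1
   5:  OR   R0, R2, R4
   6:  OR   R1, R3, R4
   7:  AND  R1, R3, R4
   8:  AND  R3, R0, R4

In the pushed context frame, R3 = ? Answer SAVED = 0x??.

after  0: R0=0x32 R1=0x83 R2=0x8f R3=0x0b R4=0x88  N=0 Z=0
after  1: R0=0x32 R1=0x0c R2=0x8f R3=0x0b R4=0x88  N=0 Z=0
after  2: R0=0x32 R1=0x0c R2=0x8f R3=0x8f R4=0x88  N=1 Z=0
after  3: R0=0x32 R1=0x0c R2=0x02 R3=0x8f R4=0x88  N=0 Z=0
after  4: R0=0x00 R1=0x0c R2=0x02 R3=0x8f R4=0x88  N=0 Z=1
after  5: R0=0x8a R1=0x0c R2=0x02 R3=0x8f R4=0x88  N=1 Z=0
after  6: R0=0x8a R1=0x8f R2=0x02 R3=0x8f R4=0x88  N=1 Z=0
after  7: R0=0x8a R1=0x88 R2=0x02 R3=0x8f R4=0x88  N=1 Z=0
-- IRQ taken; context saved, return-PC = 8 --

SAVED = 0x8f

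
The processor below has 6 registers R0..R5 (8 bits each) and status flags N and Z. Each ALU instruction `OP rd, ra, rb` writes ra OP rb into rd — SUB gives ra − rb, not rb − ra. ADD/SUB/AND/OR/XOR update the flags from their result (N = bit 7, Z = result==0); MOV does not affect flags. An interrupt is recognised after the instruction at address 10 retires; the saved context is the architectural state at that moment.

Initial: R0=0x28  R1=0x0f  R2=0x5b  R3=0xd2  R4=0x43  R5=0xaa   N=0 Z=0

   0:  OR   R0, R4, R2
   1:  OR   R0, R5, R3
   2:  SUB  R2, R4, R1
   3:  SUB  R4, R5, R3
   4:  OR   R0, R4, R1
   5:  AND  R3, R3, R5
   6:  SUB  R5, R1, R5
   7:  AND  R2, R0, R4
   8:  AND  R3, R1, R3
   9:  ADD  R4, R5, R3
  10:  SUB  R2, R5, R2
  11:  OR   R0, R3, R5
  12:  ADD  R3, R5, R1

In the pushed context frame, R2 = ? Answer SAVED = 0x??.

after  0: R0=0x5b R1=0x0f R2=0x5b R3=0xd2 R4=0x43 R5=0xaa  N=0 Z=0
after  1: R0=0xfa R1=0x0f R2=0x5b R3=0xd2 R4=0x43 R5=0xaa  N=1 Z=0
after  2: R0=0xfa R1=0x0f R2=0x34 R3=0xd2 R4=0x43 R5=0xaa  N=0 Z=0
after  3: R0=0xfa R1=0x0f R2=0x34 R3=0xd2 R4=0xd8 R5=0xaa  N=1 Z=0
after  4: R0=0xdf R1=0x0f R2=0x34 R3=0xd2 R4=0xd8 R5=0xaa  N=1 Z=0
after  5: R0=0xdf R1=0x0f R2=0x34 R3=0x82 R4=0xd8 R5=0xaa  N=1 Z=0
after  6: R0=0xdf R1=0x0f R2=0x34 R3=0x82 R4=0xd8 R5=0x65  N=0 Z=0
after  7: R0=0xdf R1=0x0f R2=0xd8 R3=0x82 R4=0xd8 R5=0x65  N=1 Z=0
after  8: R0=0xdf R1=0x0f R2=0xd8 R3=0x02 R4=0xd8 R5=0x65  N=0 Z=0
after  9: R0=0xdf R1=0x0f R2=0xd8 R3=0x02 R4=0x67 R5=0x65  N=0 Z=0
after 10: R0=0xdf R1=0x0f R2=0x8d R3=0x02 R4=0x67 R5=0x65  N=1 Z=0
-- IRQ taken; context saved, return-PC = 11 --

SAVED = 0x8d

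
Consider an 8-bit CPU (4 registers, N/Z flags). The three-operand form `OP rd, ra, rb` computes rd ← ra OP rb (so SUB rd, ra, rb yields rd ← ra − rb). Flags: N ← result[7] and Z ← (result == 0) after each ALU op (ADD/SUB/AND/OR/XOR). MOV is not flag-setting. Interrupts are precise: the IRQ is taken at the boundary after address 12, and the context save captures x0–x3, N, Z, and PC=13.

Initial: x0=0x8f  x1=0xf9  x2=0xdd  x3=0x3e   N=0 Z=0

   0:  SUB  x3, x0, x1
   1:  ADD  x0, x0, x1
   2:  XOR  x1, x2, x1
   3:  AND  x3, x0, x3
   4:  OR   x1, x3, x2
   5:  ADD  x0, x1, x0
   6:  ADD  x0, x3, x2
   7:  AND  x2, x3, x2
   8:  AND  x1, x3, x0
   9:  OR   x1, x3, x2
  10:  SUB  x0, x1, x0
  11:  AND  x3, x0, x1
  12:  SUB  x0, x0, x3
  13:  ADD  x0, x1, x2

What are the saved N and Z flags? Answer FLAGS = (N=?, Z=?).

FLAGS = (N=0, Z=0)

after  0: x0=0x8f x1=0xf9 x2=0xdd x3=0x96  N=1 Z=0
after  1: x0=0x88 x1=0xf9 x2=0xdd x3=0x96  N=1 Z=0
after  2: x0=0x88 x1=0x24 x2=0xdd x3=0x96  N=0 Z=0
after  3: x0=0x88 x1=0x24 x2=0xdd x3=0x80  N=1 Z=0
after  4: x0=0x88 x1=0xdd x2=0xdd x3=0x80  N=1 Z=0
after  5: x0=0x65 x1=0xdd x2=0xdd x3=0x80  N=0 Z=0
after  6: x0=0x5d x1=0xdd x2=0xdd x3=0x80  N=0 Z=0
after  7: x0=0x5d x1=0xdd x2=0x80 x3=0x80  N=1 Z=0
after  8: x0=0x5d x1=0x00 x2=0x80 x3=0x80  N=0 Z=1
after  9: x0=0x5d x1=0x80 x2=0x80 x3=0x80  N=1 Z=0
after 10: x0=0x23 x1=0x80 x2=0x80 x3=0x80  N=0 Z=0
after 11: x0=0x23 x1=0x80 x2=0x80 x3=0x00  N=0 Z=1
after 12: x0=0x23 x1=0x80 x2=0x80 x3=0x00  N=0 Z=0
-- IRQ taken; context saved, return-PC = 13 --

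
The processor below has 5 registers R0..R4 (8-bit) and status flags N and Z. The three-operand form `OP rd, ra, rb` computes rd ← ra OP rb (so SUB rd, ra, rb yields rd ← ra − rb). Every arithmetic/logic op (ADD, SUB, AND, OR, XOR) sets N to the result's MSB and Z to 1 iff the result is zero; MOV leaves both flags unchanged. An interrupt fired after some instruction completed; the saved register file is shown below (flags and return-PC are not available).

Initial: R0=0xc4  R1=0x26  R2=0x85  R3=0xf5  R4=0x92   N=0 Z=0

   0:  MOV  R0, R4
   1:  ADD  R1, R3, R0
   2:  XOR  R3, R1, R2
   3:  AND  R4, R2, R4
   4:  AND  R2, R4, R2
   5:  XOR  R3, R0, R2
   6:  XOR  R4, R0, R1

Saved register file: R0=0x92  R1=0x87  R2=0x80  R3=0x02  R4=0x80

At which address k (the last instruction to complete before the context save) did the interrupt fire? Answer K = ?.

after  0: R0=0x92 R1=0x26 R2=0x85 R3=0xf5 R4=0x92  N=0 Z=0
after  1: R0=0x92 R1=0x87 R2=0x85 R3=0xf5 R4=0x92  N=1 Z=0
after  2: R0=0x92 R1=0x87 R2=0x85 R3=0x02 R4=0x92  N=0 Z=0
after  3: R0=0x92 R1=0x87 R2=0x85 R3=0x02 R4=0x80  N=1 Z=0
after  4: R0=0x92 R1=0x87 R2=0x80 R3=0x02 R4=0x80  N=1 Z=0
-- IRQ taken; context saved, return-PC = 5 --

K = 4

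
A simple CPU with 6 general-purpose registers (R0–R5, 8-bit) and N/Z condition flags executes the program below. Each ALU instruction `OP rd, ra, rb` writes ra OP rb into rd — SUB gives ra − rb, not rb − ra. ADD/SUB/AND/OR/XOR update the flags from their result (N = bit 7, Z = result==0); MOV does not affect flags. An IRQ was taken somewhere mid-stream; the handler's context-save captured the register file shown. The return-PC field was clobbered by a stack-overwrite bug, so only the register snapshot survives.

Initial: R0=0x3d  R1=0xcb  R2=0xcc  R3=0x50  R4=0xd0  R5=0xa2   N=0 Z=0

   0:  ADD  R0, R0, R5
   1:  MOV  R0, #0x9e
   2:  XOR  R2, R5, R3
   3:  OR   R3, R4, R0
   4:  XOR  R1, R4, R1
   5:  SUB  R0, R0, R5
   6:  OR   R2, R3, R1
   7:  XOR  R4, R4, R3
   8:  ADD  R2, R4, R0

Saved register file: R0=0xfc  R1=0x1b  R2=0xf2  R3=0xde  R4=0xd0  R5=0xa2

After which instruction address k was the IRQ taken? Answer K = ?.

K = 5

after  0: R0=0xdf R1=0xcb R2=0xcc R3=0x50 R4=0xd0 R5=0xa2  N=1 Z=0
after  1: R0=0x9e R1=0xcb R2=0xcc R3=0x50 R4=0xd0 R5=0xa2  N=1 Z=0
after  2: R0=0x9e R1=0xcb R2=0xf2 R3=0x50 R4=0xd0 R5=0xa2  N=1 Z=0
after  3: R0=0x9e R1=0xcb R2=0xf2 R3=0xde R4=0xd0 R5=0xa2  N=1 Z=0
after  4: R0=0x9e R1=0x1b R2=0xf2 R3=0xde R4=0xd0 R5=0xa2  N=0 Z=0
after  5: R0=0xfc R1=0x1b R2=0xf2 R3=0xde R4=0xd0 R5=0xa2  N=1 Z=0
-- IRQ taken; context saved, return-PC = 6 --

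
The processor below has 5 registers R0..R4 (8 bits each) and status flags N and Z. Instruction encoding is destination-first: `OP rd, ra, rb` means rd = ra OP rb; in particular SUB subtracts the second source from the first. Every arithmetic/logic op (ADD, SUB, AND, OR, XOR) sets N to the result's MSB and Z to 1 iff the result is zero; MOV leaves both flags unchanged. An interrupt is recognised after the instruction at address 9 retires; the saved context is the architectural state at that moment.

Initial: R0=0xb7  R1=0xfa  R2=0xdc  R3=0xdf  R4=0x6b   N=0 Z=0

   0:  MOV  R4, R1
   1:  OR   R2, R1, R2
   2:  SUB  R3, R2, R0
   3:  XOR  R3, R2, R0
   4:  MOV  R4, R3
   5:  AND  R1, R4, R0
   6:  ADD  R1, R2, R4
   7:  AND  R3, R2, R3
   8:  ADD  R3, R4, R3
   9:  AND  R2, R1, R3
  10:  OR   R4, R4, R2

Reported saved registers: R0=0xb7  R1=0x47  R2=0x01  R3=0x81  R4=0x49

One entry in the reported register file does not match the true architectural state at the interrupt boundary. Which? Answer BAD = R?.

BAD = R3

after  0: R0=0xb7 R1=0xfa R2=0xdc R3=0xdf R4=0xfa  N=0 Z=0
after  1: R0=0xb7 R1=0xfa R2=0xfe R3=0xdf R4=0xfa  N=1 Z=0
after  2: R0=0xb7 R1=0xfa R2=0xfe R3=0x47 R4=0xfa  N=0 Z=0
after  3: R0=0xb7 R1=0xfa R2=0xfe R3=0x49 R4=0xfa  N=0 Z=0
after  4: R0=0xb7 R1=0xfa R2=0xfe R3=0x49 R4=0x49  N=0 Z=0
after  5: R0=0xb7 R1=0x01 R2=0xfe R3=0x49 R4=0x49  N=0 Z=0
after  6: R0=0xb7 R1=0x47 R2=0xfe R3=0x49 R4=0x49  N=0 Z=0
after  7: R0=0xb7 R1=0x47 R2=0xfe R3=0x48 R4=0x49  N=0 Z=0
after  8: R0=0xb7 R1=0x47 R2=0xfe R3=0x91 R4=0x49  N=1 Z=0
after  9: R0=0xb7 R1=0x47 R2=0x01 R3=0x91 R4=0x49  N=0 Z=0
-- IRQ taken; context saved, return-PC = 10 --
mismatch: R3: reported 0x81 vs actual 0x91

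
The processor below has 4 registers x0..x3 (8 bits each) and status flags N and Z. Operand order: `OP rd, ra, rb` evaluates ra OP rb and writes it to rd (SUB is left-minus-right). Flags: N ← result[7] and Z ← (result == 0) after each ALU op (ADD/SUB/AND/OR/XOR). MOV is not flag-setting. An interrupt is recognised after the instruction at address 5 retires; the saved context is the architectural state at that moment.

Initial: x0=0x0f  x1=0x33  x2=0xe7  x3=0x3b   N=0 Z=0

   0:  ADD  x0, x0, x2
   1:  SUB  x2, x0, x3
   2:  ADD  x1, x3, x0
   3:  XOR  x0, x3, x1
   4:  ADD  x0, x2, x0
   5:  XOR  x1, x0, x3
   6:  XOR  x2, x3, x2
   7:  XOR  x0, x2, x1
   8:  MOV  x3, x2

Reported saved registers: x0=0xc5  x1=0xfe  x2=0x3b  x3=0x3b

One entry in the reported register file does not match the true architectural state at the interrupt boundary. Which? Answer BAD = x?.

BAD = x2

after  0: x0=0xf6 x1=0x33 x2=0xe7 x3=0x3b  N=1 Z=0
after  1: x0=0xf6 x1=0x33 x2=0xbb x3=0x3b  N=1 Z=0
after  2: x0=0xf6 x1=0x31 x2=0xbb x3=0x3b  N=0 Z=0
after  3: x0=0x0a x1=0x31 x2=0xbb x3=0x3b  N=0 Z=0
after  4: x0=0xc5 x1=0x31 x2=0xbb x3=0x3b  N=1 Z=0
after  5: x0=0xc5 x1=0xfe x2=0xbb x3=0x3b  N=1 Z=0
-- IRQ taken; context saved, return-PC = 6 --
mismatch: x2: reported 0x3b vs actual 0xbb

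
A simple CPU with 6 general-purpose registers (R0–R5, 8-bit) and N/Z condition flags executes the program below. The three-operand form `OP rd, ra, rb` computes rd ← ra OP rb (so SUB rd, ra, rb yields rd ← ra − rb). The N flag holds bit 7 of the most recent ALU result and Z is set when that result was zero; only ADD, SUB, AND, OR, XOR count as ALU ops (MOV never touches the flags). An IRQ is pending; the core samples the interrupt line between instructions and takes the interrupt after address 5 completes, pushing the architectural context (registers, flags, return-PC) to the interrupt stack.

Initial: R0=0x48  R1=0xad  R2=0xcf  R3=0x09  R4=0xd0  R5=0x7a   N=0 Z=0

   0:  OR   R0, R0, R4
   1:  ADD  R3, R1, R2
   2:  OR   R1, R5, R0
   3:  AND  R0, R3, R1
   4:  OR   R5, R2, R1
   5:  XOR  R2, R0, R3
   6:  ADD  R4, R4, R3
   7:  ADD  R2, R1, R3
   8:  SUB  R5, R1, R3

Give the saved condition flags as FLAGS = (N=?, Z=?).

after  0: R0=0xd8 R1=0xad R2=0xcf R3=0x09 R4=0xd0 R5=0x7a  N=1 Z=0
after  1: R0=0xd8 R1=0xad R2=0xcf R3=0x7c R4=0xd0 R5=0x7a  N=0 Z=0
after  2: R0=0xd8 R1=0xfa R2=0xcf R3=0x7c R4=0xd0 R5=0x7a  N=1 Z=0
after  3: R0=0x78 R1=0xfa R2=0xcf R3=0x7c R4=0xd0 R5=0x7a  N=0 Z=0
after  4: R0=0x78 R1=0xfa R2=0xcf R3=0x7c R4=0xd0 R5=0xff  N=1 Z=0
after  5: R0=0x78 R1=0xfa R2=0x04 R3=0x7c R4=0xd0 R5=0xff  N=0 Z=0
-- IRQ taken; context saved, return-PC = 6 --

FLAGS = (N=0, Z=0)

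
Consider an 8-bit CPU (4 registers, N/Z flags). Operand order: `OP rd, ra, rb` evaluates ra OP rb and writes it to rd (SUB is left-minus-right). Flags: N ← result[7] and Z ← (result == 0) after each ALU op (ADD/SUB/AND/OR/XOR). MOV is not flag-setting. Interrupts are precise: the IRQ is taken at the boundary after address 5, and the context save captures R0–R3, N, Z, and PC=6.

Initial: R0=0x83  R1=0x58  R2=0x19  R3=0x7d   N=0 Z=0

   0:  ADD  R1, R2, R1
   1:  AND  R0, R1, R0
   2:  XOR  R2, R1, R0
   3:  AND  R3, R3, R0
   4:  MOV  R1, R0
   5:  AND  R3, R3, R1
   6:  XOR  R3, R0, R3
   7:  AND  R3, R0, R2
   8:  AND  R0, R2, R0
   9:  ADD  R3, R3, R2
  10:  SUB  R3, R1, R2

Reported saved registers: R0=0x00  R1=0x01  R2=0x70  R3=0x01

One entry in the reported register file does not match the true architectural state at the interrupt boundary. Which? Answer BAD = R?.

BAD = R0

after  0: R0=0x83 R1=0x71 R2=0x19 R3=0x7d  N=0 Z=0
after  1: R0=0x01 R1=0x71 R2=0x19 R3=0x7d  N=0 Z=0
after  2: R0=0x01 R1=0x71 R2=0x70 R3=0x7d  N=0 Z=0
after  3: R0=0x01 R1=0x71 R2=0x70 R3=0x01  N=0 Z=0
after  4: R0=0x01 R1=0x01 R2=0x70 R3=0x01  N=0 Z=0
after  5: R0=0x01 R1=0x01 R2=0x70 R3=0x01  N=0 Z=0
-- IRQ taken; context saved, return-PC = 6 --
mismatch: R0: reported 0x00 vs actual 0x01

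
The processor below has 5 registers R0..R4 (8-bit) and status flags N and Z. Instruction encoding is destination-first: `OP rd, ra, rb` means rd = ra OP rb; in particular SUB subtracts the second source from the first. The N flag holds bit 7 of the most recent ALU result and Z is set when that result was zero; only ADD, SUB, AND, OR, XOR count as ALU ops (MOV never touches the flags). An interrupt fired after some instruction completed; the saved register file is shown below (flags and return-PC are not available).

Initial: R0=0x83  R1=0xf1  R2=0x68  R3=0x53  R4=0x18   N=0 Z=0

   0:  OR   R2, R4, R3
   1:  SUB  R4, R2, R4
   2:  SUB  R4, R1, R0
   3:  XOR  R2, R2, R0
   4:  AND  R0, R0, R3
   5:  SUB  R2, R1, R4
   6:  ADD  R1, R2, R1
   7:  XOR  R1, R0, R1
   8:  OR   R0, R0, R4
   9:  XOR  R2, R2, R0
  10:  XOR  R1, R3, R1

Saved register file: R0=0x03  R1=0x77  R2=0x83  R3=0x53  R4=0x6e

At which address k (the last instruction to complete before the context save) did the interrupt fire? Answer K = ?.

after  0: R0=0x83 R1=0xf1 R2=0x5b R3=0x53 R4=0x18  N=0 Z=0
after  1: R0=0x83 R1=0xf1 R2=0x5b R3=0x53 R4=0x43  N=0 Z=0
after  2: R0=0x83 R1=0xf1 R2=0x5b R3=0x53 R4=0x6e  N=0 Z=0
after  3: R0=0x83 R1=0xf1 R2=0xd8 R3=0x53 R4=0x6e  N=1 Z=0
after  4: R0=0x03 R1=0xf1 R2=0xd8 R3=0x53 R4=0x6e  N=0 Z=0
after  5: R0=0x03 R1=0xf1 R2=0x83 R3=0x53 R4=0x6e  N=1 Z=0
after  6: R0=0x03 R1=0x74 R2=0x83 R3=0x53 R4=0x6e  N=0 Z=0
after  7: R0=0x03 R1=0x77 R2=0x83 R3=0x53 R4=0x6e  N=0 Z=0
-- IRQ taken; context saved, return-PC = 8 --

K = 7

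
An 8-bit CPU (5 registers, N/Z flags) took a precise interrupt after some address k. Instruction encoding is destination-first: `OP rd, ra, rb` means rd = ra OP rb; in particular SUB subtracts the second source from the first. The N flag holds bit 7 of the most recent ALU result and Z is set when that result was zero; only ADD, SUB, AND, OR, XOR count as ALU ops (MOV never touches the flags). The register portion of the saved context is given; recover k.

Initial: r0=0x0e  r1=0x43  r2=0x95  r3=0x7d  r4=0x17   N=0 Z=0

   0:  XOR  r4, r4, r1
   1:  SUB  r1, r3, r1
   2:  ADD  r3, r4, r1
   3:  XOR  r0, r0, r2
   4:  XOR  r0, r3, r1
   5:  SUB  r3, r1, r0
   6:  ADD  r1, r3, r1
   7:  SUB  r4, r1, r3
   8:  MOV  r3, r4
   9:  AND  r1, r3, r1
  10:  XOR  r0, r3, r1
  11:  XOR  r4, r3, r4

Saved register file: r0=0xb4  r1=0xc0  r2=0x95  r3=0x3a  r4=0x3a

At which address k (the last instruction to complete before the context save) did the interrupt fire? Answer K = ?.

K = 8

after  0: r0=0x0e r1=0x43 r2=0x95 r3=0x7d r4=0x54  N=0 Z=0
after  1: r0=0x0e r1=0x3a r2=0x95 r3=0x7d r4=0x54  N=0 Z=0
after  2: r0=0x0e r1=0x3a r2=0x95 r3=0x8e r4=0x54  N=1 Z=0
after  3: r0=0x9b r1=0x3a r2=0x95 r3=0x8e r4=0x54  N=1 Z=0
after  4: r0=0xb4 r1=0x3a r2=0x95 r3=0x8e r4=0x54  N=1 Z=0
after  5: r0=0xb4 r1=0x3a r2=0x95 r3=0x86 r4=0x54  N=1 Z=0
after  6: r0=0xb4 r1=0xc0 r2=0x95 r3=0x86 r4=0x54  N=1 Z=0
after  7: r0=0xb4 r1=0xc0 r2=0x95 r3=0x86 r4=0x3a  N=0 Z=0
after  8: r0=0xb4 r1=0xc0 r2=0x95 r3=0x3a r4=0x3a  N=0 Z=0
-- IRQ taken; context saved, return-PC = 9 --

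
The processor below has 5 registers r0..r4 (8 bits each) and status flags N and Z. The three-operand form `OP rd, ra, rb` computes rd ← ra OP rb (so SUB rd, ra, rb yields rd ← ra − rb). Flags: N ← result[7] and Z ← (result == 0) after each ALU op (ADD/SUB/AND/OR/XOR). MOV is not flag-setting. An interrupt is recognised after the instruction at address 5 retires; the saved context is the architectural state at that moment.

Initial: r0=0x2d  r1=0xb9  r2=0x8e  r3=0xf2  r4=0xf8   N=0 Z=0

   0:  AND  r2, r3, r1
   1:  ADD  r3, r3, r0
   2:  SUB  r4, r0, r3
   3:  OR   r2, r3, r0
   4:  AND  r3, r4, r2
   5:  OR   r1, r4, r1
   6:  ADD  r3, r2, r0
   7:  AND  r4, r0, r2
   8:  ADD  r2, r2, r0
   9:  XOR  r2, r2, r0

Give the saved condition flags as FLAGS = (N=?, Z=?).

FLAGS = (N=1, Z=0)

after  0: r0=0x2d r1=0xb9 r2=0xb0 r3=0xf2 r4=0xf8  N=1 Z=0
after  1: r0=0x2d r1=0xb9 r2=0xb0 r3=0x1f r4=0xf8  N=0 Z=0
after  2: r0=0x2d r1=0xb9 r2=0xb0 r3=0x1f r4=0x0e  N=0 Z=0
after  3: r0=0x2d r1=0xb9 r2=0x3f r3=0x1f r4=0x0e  N=0 Z=0
after  4: r0=0x2d r1=0xb9 r2=0x3f r3=0x0e r4=0x0e  N=0 Z=0
after  5: r0=0x2d r1=0xbf r2=0x3f r3=0x0e r4=0x0e  N=1 Z=0
-- IRQ taken; context saved, return-PC = 6 --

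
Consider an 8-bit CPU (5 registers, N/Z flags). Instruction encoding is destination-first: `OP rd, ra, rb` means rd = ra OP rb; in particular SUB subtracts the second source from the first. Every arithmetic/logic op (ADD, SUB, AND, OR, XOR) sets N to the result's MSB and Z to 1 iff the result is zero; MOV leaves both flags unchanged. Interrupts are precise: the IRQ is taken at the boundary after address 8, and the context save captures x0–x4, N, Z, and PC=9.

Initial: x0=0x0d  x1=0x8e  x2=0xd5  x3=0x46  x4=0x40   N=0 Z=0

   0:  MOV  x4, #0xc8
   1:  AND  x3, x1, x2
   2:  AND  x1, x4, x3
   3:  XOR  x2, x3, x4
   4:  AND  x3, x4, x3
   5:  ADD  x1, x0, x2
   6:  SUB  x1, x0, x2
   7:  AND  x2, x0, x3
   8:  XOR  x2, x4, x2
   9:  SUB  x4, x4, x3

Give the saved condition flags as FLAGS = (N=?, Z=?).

FLAGS = (N=1, Z=0)

after  0: x0=0x0d x1=0x8e x2=0xd5 x3=0x46 x4=0xc8  N=0 Z=0
after  1: x0=0x0d x1=0x8e x2=0xd5 x3=0x84 x4=0xc8  N=1 Z=0
after  2: x0=0x0d x1=0x80 x2=0xd5 x3=0x84 x4=0xc8  N=1 Z=0
after  3: x0=0x0d x1=0x80 x2=0x4c x3=0x84 x4=0xc8  N=0 Z=0
after  4: x0=0x0d x1=0x80 x2=0x4c x3=0x80 x4=0xc8  N=1 Z=0
after  5: x0=0x0d x1=0x59 x2=0x4c x3=0x80 x4=0xc8  N=0 Z=0
after  6: x0=0x0d x1=0xc1 x2=0x4c x3=0x80 x4=0xc8  N=1 Z=0
after  7: x0=0x0d x1=0xc1 x2=0x00 x3=0x80 x4=0xc8  N=0 Z=1
after  8: x0=0x0d x1=0xc1 x2=0xc8 x3=0x80 x4=0xc8  N=1 Z=0
-- IRQ taken; context saved, return-PC = 9 --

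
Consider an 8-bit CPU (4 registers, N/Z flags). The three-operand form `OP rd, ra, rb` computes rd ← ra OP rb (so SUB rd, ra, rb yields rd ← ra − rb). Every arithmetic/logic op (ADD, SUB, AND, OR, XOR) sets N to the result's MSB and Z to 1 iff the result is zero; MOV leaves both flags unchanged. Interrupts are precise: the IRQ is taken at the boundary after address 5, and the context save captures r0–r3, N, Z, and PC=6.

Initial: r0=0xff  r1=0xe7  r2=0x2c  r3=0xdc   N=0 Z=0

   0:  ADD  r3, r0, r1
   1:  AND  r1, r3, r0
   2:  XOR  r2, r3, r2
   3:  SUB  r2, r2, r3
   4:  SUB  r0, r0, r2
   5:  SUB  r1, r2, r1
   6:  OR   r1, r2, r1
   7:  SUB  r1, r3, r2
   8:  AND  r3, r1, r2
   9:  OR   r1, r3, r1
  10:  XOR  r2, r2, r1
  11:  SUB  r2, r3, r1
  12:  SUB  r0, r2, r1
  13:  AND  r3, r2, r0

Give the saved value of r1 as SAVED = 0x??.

after  0: r0=0xff r1=0xe7 r2=0x2c r3=0xe6  N=1 Z=0
after  1: r0=0xff r1=0xe6 r2=0x2c r3=0xe6  N=1 Z=0
after  2: r0=0xff r1=0xe6 r2=0xca r3=0xe6  N=1 Z=0
after  3: r0=0xff r1=0xe6 r2=0xe4 r3=0xe6  N=1 Z=0
after  4: r0=0x1b r1=0xe6 r2=0xe4 r3=0xe6  N=0 Z=0
after  5: r0=0x1b r1=0xfe r2=0xe4 r3=0xe6  N=1 Z=0
-- IRQ taken; context saved, return-PC = 6 --

SAVED = 0xfe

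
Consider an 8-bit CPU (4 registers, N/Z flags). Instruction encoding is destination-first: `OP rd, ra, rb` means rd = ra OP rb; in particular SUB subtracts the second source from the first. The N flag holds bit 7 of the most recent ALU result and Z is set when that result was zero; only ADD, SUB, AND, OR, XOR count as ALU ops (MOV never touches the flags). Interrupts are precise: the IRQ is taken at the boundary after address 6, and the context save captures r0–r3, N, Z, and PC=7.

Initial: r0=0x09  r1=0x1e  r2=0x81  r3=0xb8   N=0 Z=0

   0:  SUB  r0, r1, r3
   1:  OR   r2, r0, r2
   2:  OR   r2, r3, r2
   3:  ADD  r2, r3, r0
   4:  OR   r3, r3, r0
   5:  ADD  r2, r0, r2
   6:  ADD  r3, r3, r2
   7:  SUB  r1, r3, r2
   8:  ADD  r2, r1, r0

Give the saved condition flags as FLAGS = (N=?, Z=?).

FLAGS = (N=1, Z=0)

after  0: r0=0x66 r1=0x1e r2=0x81 r3=0xb8  N=0 Z=0
after  1: r0=0x66 r1=0x1e r2=0xe7 r3=0xb8  N=1 Z=0
after  2: r0=0x66 r1=0x1e r2=0xff r3=0xb8  N=1 Z=0
after  3: r0=0x66 r1=0x1e r2=0x1e r3=0xb8  N=0 Z=0
after  4: r0=0x66 r1=0x1e r2=0x1e r3=0xfe  N=1 Z=0
after  5: r0=0x66 r1=0x1e r2=0x84 r3=0xfe  N=1 Z=0
after  6: r0=0x66 r1=0x1e r2=0x84 r3=0x82  N=1 Z=0
-- IRQ taken; context saved, return-PC = 7 --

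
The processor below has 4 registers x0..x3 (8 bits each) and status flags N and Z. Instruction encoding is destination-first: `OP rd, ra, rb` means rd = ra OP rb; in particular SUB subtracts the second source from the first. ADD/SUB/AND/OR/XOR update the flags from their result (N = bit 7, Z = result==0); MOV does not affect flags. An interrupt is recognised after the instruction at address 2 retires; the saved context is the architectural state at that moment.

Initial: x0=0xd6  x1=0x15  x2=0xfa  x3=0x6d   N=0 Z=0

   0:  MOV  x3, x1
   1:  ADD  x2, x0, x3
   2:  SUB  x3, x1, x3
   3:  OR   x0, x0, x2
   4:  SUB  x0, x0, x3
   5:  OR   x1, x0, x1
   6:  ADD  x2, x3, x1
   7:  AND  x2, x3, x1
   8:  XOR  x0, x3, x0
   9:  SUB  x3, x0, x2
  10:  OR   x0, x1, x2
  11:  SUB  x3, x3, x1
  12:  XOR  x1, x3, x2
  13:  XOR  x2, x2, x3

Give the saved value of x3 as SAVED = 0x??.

SAVED = 0x00

after  0: x0=0xd6 x1=0x15 x2=0xfa x3=0x15  N=0 Z=0
after  1: x0=0xd6 x1=0x15 x2=0xeb x3=0x15  N=1 Z=0
after  2: x0=0xd6 x1=0x15 x2=0xeb x3=0x00  N=0 Z=1
-- IRQ taken; context saved, return-PC = 3 --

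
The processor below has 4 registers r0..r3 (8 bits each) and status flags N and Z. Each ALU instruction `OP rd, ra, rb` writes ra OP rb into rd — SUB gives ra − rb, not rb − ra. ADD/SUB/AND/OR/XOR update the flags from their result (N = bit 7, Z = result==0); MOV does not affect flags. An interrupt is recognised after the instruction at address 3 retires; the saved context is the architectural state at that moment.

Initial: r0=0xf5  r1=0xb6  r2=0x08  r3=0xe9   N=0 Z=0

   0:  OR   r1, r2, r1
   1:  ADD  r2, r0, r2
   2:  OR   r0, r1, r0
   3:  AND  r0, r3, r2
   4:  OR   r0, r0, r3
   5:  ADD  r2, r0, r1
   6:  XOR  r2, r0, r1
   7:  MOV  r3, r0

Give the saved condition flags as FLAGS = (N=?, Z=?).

after  0: r0=0xf5 r1=0xbe r2=0x08 r3=0xe9  N=1 Z=0
after  1: r0=0xf5 r1=0xbe r2=0xfd r3=0xe9  N=1 Z=0
after  2: r0=0xff r1=0xbe r2=0xfd r3=0xe9  N=1 Z=0
after  3: r0=0xe9 r1=0xbe r2=0xfd r3=0xe9  N=1 Z=0
-- IRQ taken; context saved, return-PC = 4 --

FLAGS = (N=1, Z=0)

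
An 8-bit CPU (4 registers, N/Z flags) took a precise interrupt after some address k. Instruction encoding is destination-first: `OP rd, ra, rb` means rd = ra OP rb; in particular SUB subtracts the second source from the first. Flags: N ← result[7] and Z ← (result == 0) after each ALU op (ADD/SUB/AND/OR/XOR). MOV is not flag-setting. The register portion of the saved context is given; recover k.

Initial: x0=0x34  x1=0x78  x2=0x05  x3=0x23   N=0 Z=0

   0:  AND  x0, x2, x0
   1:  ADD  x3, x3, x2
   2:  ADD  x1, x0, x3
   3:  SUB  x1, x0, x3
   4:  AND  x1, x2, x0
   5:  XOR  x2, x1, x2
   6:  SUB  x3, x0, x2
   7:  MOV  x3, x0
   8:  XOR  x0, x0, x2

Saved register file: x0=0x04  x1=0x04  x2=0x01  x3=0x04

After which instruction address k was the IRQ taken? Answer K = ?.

after  0: x0=0x04 x1=0x78 x2=0x05 x3=0x23  N=0 Z=0
after  1: x0=0x04 x1=0x78 x2=0x05 x3=0x28  N=0 Z=0
after  2: x0=0x04 x1=0x2c x2=0x05 x3=0x28  N=0 Z=0
after  3: x0=0x04 x1=0xdc x2=0x05 x3=0x28  N=1 Z=0
after  4: x0=0x04 x1=0x04 x2=0x05 x3=0x28  N=0 Z=0
after  5: x0=0x04 x1=0x04 x2=0x01 x3=0x28  N=0 Z=0
after  6: x0=0x04 x1=0x04 x2=0x01 x3=0x03  N=0 Z=0
after  7: x0=0x04 x1=0x04 x2=0x01 x3=0x04  N=0 Z=0
-- IRQ taken; context saved, return-PC = 8 --

K = 7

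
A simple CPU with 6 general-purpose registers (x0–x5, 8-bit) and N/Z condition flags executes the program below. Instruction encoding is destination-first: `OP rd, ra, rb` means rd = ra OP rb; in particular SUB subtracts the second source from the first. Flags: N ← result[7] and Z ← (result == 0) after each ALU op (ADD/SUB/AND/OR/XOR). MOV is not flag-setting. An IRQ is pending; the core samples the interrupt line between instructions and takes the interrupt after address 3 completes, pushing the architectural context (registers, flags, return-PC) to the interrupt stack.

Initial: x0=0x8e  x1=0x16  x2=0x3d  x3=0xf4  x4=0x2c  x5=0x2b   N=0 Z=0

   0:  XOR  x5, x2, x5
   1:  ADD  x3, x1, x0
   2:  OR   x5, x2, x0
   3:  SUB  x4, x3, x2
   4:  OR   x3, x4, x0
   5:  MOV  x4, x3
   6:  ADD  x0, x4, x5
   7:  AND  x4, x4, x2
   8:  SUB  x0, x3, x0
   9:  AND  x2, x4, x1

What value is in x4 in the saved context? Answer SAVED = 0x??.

after  0: x0=0x8e x1=0x16 x2=0x3d x3=0xf4 x4=0x2c x5=0x16  N=0 Z=0
after  1: x0=0x8e x1=0x16 x2=0x3d x3=0xa4 x4=0x2c x5=0x16  N=1 Z=0
after  2: x0=0x8e x1=0x16 x2=0x3d x3=0xa4 x4=0x2c x5=0xbf  N=1 Z=0
after  3: x0=0x8e x1=0x16 x2=0x3d x3=0xa4 x4=0x67 x5=0xbf  N=0 Z=0
-- IRQ taken; context saved, return-PC = 4 --

SAVED = 0x67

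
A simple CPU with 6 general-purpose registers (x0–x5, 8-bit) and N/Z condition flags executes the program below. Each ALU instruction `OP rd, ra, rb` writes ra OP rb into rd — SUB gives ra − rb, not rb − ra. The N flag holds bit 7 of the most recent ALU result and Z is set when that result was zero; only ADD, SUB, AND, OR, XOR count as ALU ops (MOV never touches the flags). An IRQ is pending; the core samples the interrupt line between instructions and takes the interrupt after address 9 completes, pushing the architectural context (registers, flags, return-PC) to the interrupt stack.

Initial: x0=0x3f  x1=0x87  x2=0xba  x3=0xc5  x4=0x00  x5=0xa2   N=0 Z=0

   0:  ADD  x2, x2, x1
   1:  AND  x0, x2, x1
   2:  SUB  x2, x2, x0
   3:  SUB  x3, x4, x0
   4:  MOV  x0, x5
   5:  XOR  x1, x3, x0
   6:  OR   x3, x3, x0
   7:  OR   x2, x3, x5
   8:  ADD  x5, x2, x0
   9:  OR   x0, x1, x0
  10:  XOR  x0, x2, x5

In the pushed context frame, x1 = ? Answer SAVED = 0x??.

SAVED = 0x5d

after  0: x0=0x3f x1=0x87 x2=0x41 x3=0xc5 x4=0x00 x5=0xa2  N=0 Z=0
after  1: x0=0x01 x1=0x87 x2=0x41 x3=0xc5 x4=0x00 x5=0xa2  N=0 Z=0
after  2: x0=0x01 x1=0x87 x2=0x40 x3=0xc5 x4=0x00 x5=0xa2  N=0 Z=0
after  3: x0=0x01 x1=0x87 x2=0x40 x3=0xff x4=0x00 x5=0xa2  N=1 Z=0
after  4: x0=0xa2 x1=0x87 x2=0x40 x3=0xff x4=0x00 x5=0xa2  N=1 Z=0
after  5: x0=0xa2 x1=0x5d x2=0x40 x3=0xff x4=0x00 x5=0xa2  N=0 Z=0
after  6: x0=0xa2 x1=0x5d x2=0x40 x3=0xff x4=0x00 x5=0xa2  N=1 Z=0
after  7: x0=0xa2 x1=0x5d x2=0xff x3=0xff x4=0x00 x5=0xa2  N=1 Z=0
after  8: x0=0xa2 x1=0x5d x2=0xff x3=0xff x4=0x00 x5=0xa1  N=1 Z=0
after  9: x0=0xff x1=0x5d x2=0xff x3=0xff x4=0x00 x5=0xa1  N=1 Z=0
-- IRQ taken; context saved, return-PC = 10 --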